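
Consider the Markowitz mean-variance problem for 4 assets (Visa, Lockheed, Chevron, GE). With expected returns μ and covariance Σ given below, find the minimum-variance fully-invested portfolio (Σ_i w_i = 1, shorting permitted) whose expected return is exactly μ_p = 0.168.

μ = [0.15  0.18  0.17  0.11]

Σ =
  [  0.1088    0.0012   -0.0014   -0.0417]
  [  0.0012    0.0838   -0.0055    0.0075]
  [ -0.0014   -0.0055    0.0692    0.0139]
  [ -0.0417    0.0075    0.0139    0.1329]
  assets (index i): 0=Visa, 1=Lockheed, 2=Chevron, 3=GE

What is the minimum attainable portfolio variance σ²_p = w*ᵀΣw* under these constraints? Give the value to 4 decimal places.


p=Σ⁻¹μ = [1.7700  2.1948  2.4658  1.0013]
q=Σ⁻¹𝟙 = [12.8621  11.8051  13.7500  9.4559]
a=μᵀp=1.189891  b=𝟙ᵀp=7.431880  c=𝟙ᵀq=47.873071  D=ac−b²=1.730903
λ₁=(c·0.168−b)/D = (47.873071·0.168−7.431880)/1.730903 = 0.352877
λ₂=(a−b·0.168)/D = (1.189891−7.431880·0.168)/1.730903 = -0.033893
w* = 0.352877·p + -0.033893·q:
  w_0 = 0.352877·1.7700 + -0.033893·12.8621 = 0.1887  (Visa)
  w_1 = 0.352877·2.1948 + -0.033893·11.8051 = 0.3744  (Lockheed)
  w_2 = 0.352877·2.4658 + -0.033893·13.7500 = 0.4041  (Chevron)
  w_3 = 0.352877·1.0013 + -0.033893·9.4559 = 0.0329  (GE)
Σw_i=1.0000  μᵀw=0.1680
σ²=wᵀΣw=λ₁·μ_p+λ₂ = 0.352877·0.168 + -0.033893 = 0.025391 ≈ 0.0254

0.0254


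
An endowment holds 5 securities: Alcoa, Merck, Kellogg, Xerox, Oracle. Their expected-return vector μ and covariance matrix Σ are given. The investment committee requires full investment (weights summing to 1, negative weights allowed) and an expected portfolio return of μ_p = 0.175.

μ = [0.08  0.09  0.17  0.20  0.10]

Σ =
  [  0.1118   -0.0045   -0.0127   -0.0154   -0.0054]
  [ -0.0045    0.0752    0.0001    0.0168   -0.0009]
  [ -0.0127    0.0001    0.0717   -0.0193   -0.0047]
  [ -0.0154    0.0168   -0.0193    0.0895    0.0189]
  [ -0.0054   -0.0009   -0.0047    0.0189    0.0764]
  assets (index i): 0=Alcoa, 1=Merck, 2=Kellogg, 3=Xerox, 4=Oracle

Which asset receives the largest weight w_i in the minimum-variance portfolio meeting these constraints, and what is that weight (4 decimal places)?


Kellogg (0.4556)

x=Σ⁻¹μ = [1.5903  0.6389  3.5061  2.9513  0.9144]
y=Σ⁻¹𝟙 = [14.2060  11.2663  20.8608  13.4276  12.1874]
a=μᵀx=1.462472  b=𝟙ᵀx=9.601049  c=𝟙ᵀy=71.948116  D=ac−b²=13.041929
λ₁=(c·0.175−b)/D = (71.948116·0.175−9.601049)/13.041929 = 0.229251
λ₂=(a−b·0.175)/D = (1.462472−9.601049·0.175)/13.041929 = -0.016693
w* = 0.229251·x + -0.016693·y:
  w_0 = 0.229251·1.5903 + -0.016693·14.2060 = 0.1274  (Alcoa)
  w_1 = 0.229251·0.6389 + -0.016693·11.2663 = -0.0416  (Merck)
  w_2 = 0.229251·3.5061 + -0.016693·20.8608 = 0.4556  (Kellogg)
  w_3 = 0.229251·2.9513 + -0.016693·13.4276 = 0.4524  (Xerox)
  w_4 = 0.229251·0.9144 + -0.016693·12.1874 = 0.0062  (Oracle)
Σw_i=1.0000  μᵀw=0.1750
σ²=wᵀΣw=λ₁·μ_p+λ₂ = 0.229251·0.175 + -0.016693 = 0.023426 ≈ 0.0234


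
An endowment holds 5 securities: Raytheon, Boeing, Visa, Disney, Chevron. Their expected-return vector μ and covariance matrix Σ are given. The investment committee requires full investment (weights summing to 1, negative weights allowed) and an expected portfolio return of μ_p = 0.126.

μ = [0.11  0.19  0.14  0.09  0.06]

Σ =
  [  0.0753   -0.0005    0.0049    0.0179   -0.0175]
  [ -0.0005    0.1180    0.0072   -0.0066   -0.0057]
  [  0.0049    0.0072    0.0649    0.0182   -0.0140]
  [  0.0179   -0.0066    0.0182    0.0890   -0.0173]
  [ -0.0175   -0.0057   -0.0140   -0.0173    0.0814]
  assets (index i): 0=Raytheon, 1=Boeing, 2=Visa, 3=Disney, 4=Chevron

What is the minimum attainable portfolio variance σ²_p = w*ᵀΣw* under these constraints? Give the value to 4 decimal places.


0.0173

u=Σ⁻¹μ = [1.5583  1.6161  2.0189  0.7330  1.6883]
v=Σ⁻¹𝟙 = [14.8448  9.1829  14.9764  9.9122  20.8019]
a=μᵀu=0.928387  b=𝟙ᵀu=7.614592  c=𝟙ᵀv=69.718259  D=ac−b²=6.743520
λ₁=(c·0.126−b)/D = (69.718259·0.126−7.614592)/6.743520 = 0.173486
λ₂=(a−b·0.126)/D = (0.928387−7.614592·0.126)/6.743520 = -0.004605
w* = 0.173486·u + -0.004605·v:
  w_0 = 0.173486·1.5583 + -0.004605·14.8448 = 0.2020  (Raytheon)
  w_1 = 0.173486·1.6161 + -0.004605·9.1829 = 0.2381  (Boeing)
  w_2 = 0.173486·2.0189 + -0.004605·14.9764 = 0.2813  (Visa)
  w_3 = 0.173486·0.7330 + -0.004605·9.9122 = 0.0815  (Disney)
  w_4 = 0.173486·1.6883 + -0.004605·20.8019 = 0.1971  (Chevron)
Σw_i=1.0000  μᵀw=0.1260
σ²=wᵀΣw=λ₁·μ_p+λ₂ = 0.173486·0.126 + -0.004605 = 0.017255 ≈ 0.0173


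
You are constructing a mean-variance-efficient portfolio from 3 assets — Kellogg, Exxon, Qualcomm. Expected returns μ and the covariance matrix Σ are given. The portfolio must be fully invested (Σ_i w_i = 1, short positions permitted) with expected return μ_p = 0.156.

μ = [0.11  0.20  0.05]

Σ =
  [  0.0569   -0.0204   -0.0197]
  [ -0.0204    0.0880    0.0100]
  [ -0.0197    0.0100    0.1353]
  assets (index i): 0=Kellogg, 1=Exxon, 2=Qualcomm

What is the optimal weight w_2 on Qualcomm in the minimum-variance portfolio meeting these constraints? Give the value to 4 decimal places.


g=Σ⁻¹μ = [3.2031  2.9450  0.6183]
h=Σ⁻¹𝟙 = [26.9768  16.4694  10.1016]
a=μᵀg=0.972260  b=𝟙ᵀg=6.766411  c=𝟙ᵀh=53.547812  D=ac−b²=6.278096
λ₁=(c·0.156−b)/D = (53.547812·0.156−6.766411)/6.278096 = 0.252791
λ₂=(a−b·0.156)/D = (0.972260−6.766411·0.156)/6.278096 = -0.013268
w* = 0.252791·g + -0.013268·h:
  w_0 = 0.252791·3.2031 + -0.013268·26.9768 = 0.4518  (Kellogg)
  w_1 = 0.252791·2.9450 + -0.013268·16.4694 = 0.5260  (Exxon)
  w_2 = 0.252791·0.6183 + -0.013268·10.1016 = 0.0223  (Qualcomm)
Σw_i=1.0000  μᵀw=0.1560
σ²=wᵀΣw=λ₁·μ_p+λ₂ = 0.252791·0.156 + -0.013268 = 0.026167 ≈ 0.0262

0.0223


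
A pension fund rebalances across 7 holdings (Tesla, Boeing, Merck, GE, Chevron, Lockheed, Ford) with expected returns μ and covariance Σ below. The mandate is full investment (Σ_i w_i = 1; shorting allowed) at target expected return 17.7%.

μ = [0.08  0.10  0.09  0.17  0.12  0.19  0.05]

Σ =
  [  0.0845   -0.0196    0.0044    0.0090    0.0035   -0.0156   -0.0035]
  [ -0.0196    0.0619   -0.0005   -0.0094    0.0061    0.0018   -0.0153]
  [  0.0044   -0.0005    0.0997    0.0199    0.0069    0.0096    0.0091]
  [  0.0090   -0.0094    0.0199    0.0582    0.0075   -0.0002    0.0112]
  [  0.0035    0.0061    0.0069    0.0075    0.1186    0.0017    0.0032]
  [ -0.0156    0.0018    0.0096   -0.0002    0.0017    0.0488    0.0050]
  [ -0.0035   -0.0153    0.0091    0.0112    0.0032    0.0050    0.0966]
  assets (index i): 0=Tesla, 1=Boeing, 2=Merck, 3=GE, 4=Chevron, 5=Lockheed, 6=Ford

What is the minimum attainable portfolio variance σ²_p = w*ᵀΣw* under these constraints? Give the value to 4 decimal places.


0.0202

x=Σ⁻¹μ = [2.0766  2.6473  -0.2798  2.9801  0.5663  4.4617  0.4433]
y=Σ⁻¹𝟙 = [21.2099  26.9025  2.5510  14.5400  4.6791  24.4413  12.0352]
a=μᵀx=1.850147  b=𝟙ᵀx=12.895554  c=𝟙ᵀy=106.359172  D=ac−b²=30.484827
λ₁=(c·0.177−b)/D = (106.359172·0.177−12.895554)/30.484827 = 0.194524
λ₂=(a−b·0.177)/D = (1.850147−12.895554·0.177)/30.484827 = -0.014183
w* = 0.194524·x + -0.014183·y:
  w_0 = 0.194524·2.0766 + -0.014183·21.2099 = 0.1031  (Tesla)
  w_1 = 0.194524·2.6473 + -0.014183·26.9025 = 0.1334  (Boeing)
  w_2 = 0.194524·-0.2798 + -0.014183·2.5510 = -0.0906  (Merck)
  w_3 = 0.194524·2.9801 + -0.014183·14.5400 = 0.3735  (GE)
  w_4 = 0.194524·0.5663 + -0.014183·4.6791 = 0.0438  (Chevron)
  w_5 = 0.194524·4.4617 + -0.014183·24.4413 = 0.5213  (Lockheed)
  w_6 = 0.194524·0.4433 + -0.014183·12.0352 = -0.0845  (Ford)
Σw_i=1.0000  μᵀw=0.1770
σ²=wᵀΣw=λ₁·μ_p+λ₂ = 0.194524·0.177 + -0.014183 = 0.020248 ≈ 0.0202


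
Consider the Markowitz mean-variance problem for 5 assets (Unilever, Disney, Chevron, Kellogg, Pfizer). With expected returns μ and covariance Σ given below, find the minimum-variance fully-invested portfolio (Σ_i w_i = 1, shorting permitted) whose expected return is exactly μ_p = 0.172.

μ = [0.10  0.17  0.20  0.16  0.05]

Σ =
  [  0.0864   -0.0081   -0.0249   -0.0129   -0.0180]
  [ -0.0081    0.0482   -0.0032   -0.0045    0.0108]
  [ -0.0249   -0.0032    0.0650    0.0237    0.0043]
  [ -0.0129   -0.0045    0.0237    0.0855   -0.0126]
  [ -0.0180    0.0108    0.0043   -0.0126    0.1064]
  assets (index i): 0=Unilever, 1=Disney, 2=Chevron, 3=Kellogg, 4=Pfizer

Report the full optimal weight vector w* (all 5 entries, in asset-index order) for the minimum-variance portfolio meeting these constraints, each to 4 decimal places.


x=Σ⁻¹μ = [3.0213  4.3074  3.8336  1.5761  0.5755]
y=Σ⁻¹𝟙 = [24.1024  24.7300  20.4404  12.6837  11.6417]
a=μᵀx=2.082056  b=𝟙ᵀx=13.313884  c=𝟙ᵀy=93.598162  D=ac−b²=17.617083
λ₁=(c·0.172−b)/D = (93.598162·0.172−13.313884)/17.617083 = 0.158085
λ₂=(a−b·0.172)/D = (2.082056−13.313884·0.172)/17.617083 = -0.011803
w* = 0.158085·x + -0.011803·y:
  w_0 = 0.158085·3.0213 + -0.011803·24.1024 = 0.1931  (Unilever)
  w_1 = 0.158085·4.3074 + -0.011803·24.7300 = 0.3891  (Disney)
  w_2 = 0.158085·3.8336 + -0.011803·20.4404 = 0.3648  (Chevron)
  w_3 = 0.158085·1.5761 + -0.011803·12.6837 = 0.0994  (Kellogg)
  w_4 = 0.158085·0.5755 + -0.011803·11.6417 = -0.0464  (Pfizer)
Σw_i=1.0000  μᵀw=0.1720
σ²=wᵀΣw=λ₁·μ_p+λ₂ = 0.158085·0.172 + -0.011803 = 0.015388 ≈ 0.0154

0.1931  0.3891  0.3648  0.0994  -0.0464


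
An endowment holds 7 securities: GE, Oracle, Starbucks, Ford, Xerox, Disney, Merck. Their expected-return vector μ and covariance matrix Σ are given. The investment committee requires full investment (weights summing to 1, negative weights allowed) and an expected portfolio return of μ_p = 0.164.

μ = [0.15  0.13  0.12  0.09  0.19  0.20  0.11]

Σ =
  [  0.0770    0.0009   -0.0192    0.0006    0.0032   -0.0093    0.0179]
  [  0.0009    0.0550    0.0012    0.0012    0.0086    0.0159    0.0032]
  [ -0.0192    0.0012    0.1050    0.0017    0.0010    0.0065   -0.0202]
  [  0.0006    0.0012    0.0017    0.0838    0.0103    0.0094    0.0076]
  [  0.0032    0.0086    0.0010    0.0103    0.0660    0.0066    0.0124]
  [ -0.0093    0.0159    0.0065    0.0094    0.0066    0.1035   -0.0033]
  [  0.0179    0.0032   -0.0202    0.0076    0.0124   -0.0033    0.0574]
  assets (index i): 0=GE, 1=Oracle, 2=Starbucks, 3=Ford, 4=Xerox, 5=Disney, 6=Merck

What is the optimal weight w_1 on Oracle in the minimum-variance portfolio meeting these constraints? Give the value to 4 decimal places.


0.0968

x=Σ⁻¹μ = [2.1437  1.3950  1.6455  0.4401  2.0804  1.6774  1.3379]
y=Σ⁻¹𝟙 = [13.3011  13.3181  14.0651  8.2369  7.7117  7.1705  15.1367]
a=μᵀx=1.617898  b=𝟙ᵀx=10.720018  c=𝟙ᵀy=78.940149  D=ac−b²=12.798302
λ₁=(c·0.164−b)/D = (78.940149·0.164−10.720018)/12.798302 = 0.173942
λ₂=(a−b·0.164)/D = (1.617898−10.720018·0.164)/12.798302 = -0.010953
w* = 0.173942·x + -0.010953·y:
  w_0 = 0.173942·2.1437 + -0.010953·13.3011 = 0.2272  (GE)
  w_1 = 0.173942·1.3950 + -0.010953·13.3181 = 0.0968  (Oracle)
  w_2 = 0.173942·1.6455 + -0.010953·14.0651 = 0.1322  (Starbucks)
  w_3 = 0.173942·0.4401 + -0.010953·8.2369 = -0.0137  (Ford)
  w_4 = 0.173942·2.0804 + -0.010953·7.7117 = 0.2774  (Xerox)
  w_5 = 0.173942·1.6774 + -0.010953·7.1705 = 0.2132  (Disney)
  w_6 = 0.173942·1.3379 + -0.010953·15.1367 = 0.0669  (Merck)
Σw_i=1.0000  μᵀw=0.1640
σ²=wᵀΣw=λ₁·μ_p+λ₂ = 0.173942·0.164 + -0.010953 = 0.017573 ≈ 0.0176


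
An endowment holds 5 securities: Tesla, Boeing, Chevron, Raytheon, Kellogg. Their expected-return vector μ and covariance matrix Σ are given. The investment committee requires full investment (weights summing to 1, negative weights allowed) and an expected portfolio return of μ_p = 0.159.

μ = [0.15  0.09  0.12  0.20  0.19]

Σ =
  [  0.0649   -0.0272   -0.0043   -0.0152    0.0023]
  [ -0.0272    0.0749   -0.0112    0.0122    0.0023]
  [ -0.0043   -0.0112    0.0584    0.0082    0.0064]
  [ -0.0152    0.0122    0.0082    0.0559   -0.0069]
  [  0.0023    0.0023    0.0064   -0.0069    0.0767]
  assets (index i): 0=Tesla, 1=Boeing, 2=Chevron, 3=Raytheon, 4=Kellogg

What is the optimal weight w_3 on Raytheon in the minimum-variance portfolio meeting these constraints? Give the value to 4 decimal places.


x=Σ⁻¹μ = [4.3089  2.2823  1.9350  4.2764  2.5028]
y=Σ⁻¹𝟙 = [30.9902  24.0629  20.0182  19.5440  11.4748]
a=μᵀx=2.414753  b=𝟙ᵀx=15.305387  c=𝟙ᵀy=106.090085  D=ac−b²=21.926424
λ₁=(c·0.159−b)/D = (106.090085·0.159−15.305387)/21.926424 = 0.071281
λ₂=(a−b·0.159)/D = (2.414753−15.305387·0.159)/21.926424 = -0.000858
w* = 0.071281·x + -0.000858·y:
  w_0 = 0.071281·4.3089 + -0.000858·30.9902 = 0.2806  (Tesla)
  w_1 = 0.071281·2.2823 + -0.000858·24.0629 = 0.1420  (Boeing)
  w_2 = 0.071281·1.9350 + -0.000858·20.0182 = 0.1208  (Chevron)
  w_3 = 0.071281·4.2764 + -0.000858·19.5440 = 0.2881  (Raytheon)
  w_4 = 0.071281·2.5028 + -0.000858·11.4748 = 0.1686  (Kellogg)
Σw_i=1.0000  μᵀw=0.1590
σ²=wᵀΣw=λ₁·μ_p+λ₂ = 0.071281·0.159 + -0.000858 = 0.010476 ≈ 0.0105

0.2881


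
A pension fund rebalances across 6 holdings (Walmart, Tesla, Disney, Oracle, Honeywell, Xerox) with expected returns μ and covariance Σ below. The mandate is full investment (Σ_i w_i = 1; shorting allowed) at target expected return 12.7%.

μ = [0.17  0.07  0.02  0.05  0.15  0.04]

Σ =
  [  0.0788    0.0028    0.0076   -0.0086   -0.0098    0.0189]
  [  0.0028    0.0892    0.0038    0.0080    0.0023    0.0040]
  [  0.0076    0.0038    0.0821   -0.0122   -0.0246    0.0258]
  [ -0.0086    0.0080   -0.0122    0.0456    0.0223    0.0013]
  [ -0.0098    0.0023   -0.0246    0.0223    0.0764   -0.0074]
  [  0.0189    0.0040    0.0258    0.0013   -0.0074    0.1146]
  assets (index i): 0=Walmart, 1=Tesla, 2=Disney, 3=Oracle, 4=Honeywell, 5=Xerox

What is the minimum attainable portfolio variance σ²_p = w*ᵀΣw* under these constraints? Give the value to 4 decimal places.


u=Σ⁻¹μ = [2.4351  0.5710  0.8095  0.5231  2.3560  -0.1085]
v=Σ⁻¹𝟙 = [14.1038  7.6874  16.9536  20.6547  14.3883  3.0097]
a=μᵀu=0.845343  b=𝟙ᵀu=6.586207  c=𝟙ᵀv=76.797501  D=ac−b²=21.542130
λ₁=(c·0.127−b)/D = (76.797501·0.127−6.586207)/21.542130 = 0.147018
λ₂=(a−b·0.127)/D = (0.845343−6.586207·0.127)/21.542130 = 0.000413
w* = 0.147018·u + 0.000413·v:
  w_0 = 0.147018·2.4351 + 0.000413·14.1038 = 0.3638  (Walmart)
  w_1 = 0.147018·0.5710 + 0.000413·7.6874 = 0.0871  (Tesla)
  w_2 = 0.147018·0.8095 + 0.000413·16.9536 = 0.1260  (Disney)
  w_3 = 0.147018·0.5231 + 0.000413·20.6547 = 0.0854  (Oracle)
  w_4 = 0.147018·2.3560 + 0.000413·14.3883 = 0.3523  (Honeywell)
  w_5 = 0.147018·-0.1085 + 0.000413·3.0097 = -0.0147  (Xerox)
Σw_i=1.0000  μᵀw=0.1270
σ²=wᵀΣw=λ₁·μ_p+λ₂ = 0.147018·0.127 + 0.000413 = 0.019084 ≈ 0.0191

0.0191


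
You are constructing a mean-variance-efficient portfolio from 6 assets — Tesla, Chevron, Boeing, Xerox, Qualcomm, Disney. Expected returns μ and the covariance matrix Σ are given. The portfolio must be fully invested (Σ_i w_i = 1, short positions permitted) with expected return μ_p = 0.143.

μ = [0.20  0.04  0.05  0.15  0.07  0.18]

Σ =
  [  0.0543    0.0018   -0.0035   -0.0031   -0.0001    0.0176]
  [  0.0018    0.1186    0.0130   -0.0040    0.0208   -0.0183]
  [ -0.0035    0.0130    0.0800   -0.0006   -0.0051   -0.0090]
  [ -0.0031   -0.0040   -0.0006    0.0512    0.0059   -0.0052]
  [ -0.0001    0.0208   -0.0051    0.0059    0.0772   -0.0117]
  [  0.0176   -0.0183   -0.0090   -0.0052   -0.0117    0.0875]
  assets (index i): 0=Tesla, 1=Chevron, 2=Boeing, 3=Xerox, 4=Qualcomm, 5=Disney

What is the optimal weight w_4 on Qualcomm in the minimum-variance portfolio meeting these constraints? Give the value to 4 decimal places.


x=Σ⁻¹μ = [3.3064  0.4227  0.9964  3.2634  0.9011  1.8974]
y=Σ⁻¹𝟙 = [15.7368  7.3163  14.5556  21.2307  12.4971  14.2233]
a=μᵀx=1.622135  b=𝟙ᵀx=10.787396  c=𝟙ᵀy=85.559910  D=ac−b²=22.421815
λ₁=(c·0.143−b)/D = (85.559910·0.143−10.787396)/22.421815 = 0.064565
λ₂=(a−b·0.143)/D = (1.622135−10.787396·0.143)/22.421815 = 0.003547
w* = 0.064565·x + 0.003547·y:
  w_0 = 0.064565·3.3064 + 0.003547·15.7368 = 0.2693  (Tesla)
  w_1 = 0.064565·0.4227 + 0.003547·7.3163 = 0.0532  (Chevron)
  w_2 = 0.064565·0.9964 + 0.003547·14.5556 = 0.1160  (Boeing)
  w_3 = 0.064565·3.2634 + 0.003547·21.2307 = 0.2860  (Xerox)
  w_4 = 0.064565·0.9011 + 0.003547·12.4971 = 0.1025  (Qualcomm)
  w_5 = 0.064565·1.8974 + 0.003547·14.2233 = 0.1730  (Disney)
Σw_i=1.0000  μᵀw=0.1430
σ²=wᵀΣw=λ₁·μ_p+λ₂ = 0.064565·0.143 + 0.003547 = 0.012780 ≈ 0.0128

0.1025


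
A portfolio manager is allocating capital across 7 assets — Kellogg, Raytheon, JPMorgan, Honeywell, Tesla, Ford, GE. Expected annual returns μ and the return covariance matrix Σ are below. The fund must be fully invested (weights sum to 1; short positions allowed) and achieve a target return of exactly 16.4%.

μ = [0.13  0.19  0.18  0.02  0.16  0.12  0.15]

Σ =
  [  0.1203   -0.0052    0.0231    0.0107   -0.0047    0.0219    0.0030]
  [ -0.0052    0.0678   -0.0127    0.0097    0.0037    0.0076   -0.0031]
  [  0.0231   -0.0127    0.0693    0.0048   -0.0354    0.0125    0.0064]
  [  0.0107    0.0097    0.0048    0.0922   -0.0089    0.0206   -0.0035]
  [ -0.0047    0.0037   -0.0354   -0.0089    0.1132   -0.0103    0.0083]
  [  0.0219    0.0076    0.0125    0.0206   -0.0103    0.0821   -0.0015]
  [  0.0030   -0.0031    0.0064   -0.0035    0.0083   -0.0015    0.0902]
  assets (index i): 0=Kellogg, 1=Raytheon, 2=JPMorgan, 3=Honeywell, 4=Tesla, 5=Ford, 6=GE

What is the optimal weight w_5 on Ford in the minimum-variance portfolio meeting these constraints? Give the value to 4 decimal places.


0.0730

u=Σ⁻¹μ = [0.3733  3.4816  4.1899  -0.2983  2.5862  0.8237  1.2371]
v=Σ⁻¹𝟙 = [3.3208  16.7836  21.9333  7.9579  15.8478  6.5565  8.9561]
a=μᵀu=2.156457  b=𝟙ᵀu=12.393590  c=𝟙ᵀv=81.356006  D=ac−b²=21.839684
λ₁=(c·0.164−b)/D = (81.356006·0.164−12.393590)/21.839684 = 0.043444
λ₂=(a−b·0.164)/D = (2.156457−12.393590·0.164)/21.839684 = 0.005674
w* = 0.043444·u + 0.005674·v:
  w_0 = 0.043444·0.3733 + 0.005674·3.3208 = 0.0351  (Kellogg)
  w_1 = 0.043444·3.4816 + 0.005674·16.7836 = 0.2465  (Raytheon)
  w_2 = 0.043444·4.1899 + 0.005674·21.9333 = 0.3065  (JPMorgan)
  w_3 = 0.043444·-0.2983 + 0.005674·7.9579 = 0.0322  (Honeywell)
  w_4 = 0.043444·2.5862 + 0.005674·15.8478 = 0.2023  (Tesla)
  w_5 = 0.043444·0.8237 + 0.005674·6.5565 = 0.0730  (Ford)
  w_6 = 0.043444·1.2371 + 0.005674·8.9561 = 0.1046  (GE)
Σw_i=1.0000  μᵀw=0.1640
σ²=wᵀΣw=λ₁·μ_p+λ₂ = 0.043444·0.164 + 0.005674 = 0.012798 ≈ 0.0128


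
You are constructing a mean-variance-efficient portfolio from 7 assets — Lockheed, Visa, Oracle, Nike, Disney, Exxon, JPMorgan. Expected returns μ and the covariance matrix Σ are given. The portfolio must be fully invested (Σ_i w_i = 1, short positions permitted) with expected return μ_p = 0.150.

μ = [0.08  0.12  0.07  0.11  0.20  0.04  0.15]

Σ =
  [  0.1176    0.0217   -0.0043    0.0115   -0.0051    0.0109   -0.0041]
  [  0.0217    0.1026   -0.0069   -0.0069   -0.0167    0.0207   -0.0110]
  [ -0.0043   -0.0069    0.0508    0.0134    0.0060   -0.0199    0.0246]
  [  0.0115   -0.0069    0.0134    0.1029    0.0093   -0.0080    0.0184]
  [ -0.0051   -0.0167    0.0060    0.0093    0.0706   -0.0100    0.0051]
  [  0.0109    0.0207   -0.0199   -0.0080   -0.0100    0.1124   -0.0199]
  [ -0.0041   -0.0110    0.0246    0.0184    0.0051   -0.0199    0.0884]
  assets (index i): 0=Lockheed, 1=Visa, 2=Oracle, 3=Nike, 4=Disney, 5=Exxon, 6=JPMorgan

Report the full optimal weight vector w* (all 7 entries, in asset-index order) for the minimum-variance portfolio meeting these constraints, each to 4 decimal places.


0.0451  0.2078  0.0231  0.0589  0.3998  0.0582  0.2071

x=Σ⁻¹μ = [0.4659  1.6878  0.6316  0.5307  3.1262  0.7149  1.6228]
y=Σ⁻¹𝟙 = [6.4710  10.9446  19.4226  5.2387  16.1088  12.9990  8.4758]
a=μᵀx=1.239660  b=𝟙ᵀx=8.779967  c=𝟙ᵀy=79.660528  D=ac−b²=21.664177
λ₁=(c·0.150−b)/D = (79.660528·0.150−8.779967)/21.664177 = 0.146284
λ₂=(a−b·0.150)/D = (1.239660−8.779967·0.150)/21.664177 = -0.003570
w* = 0.146284·x + -0.003570·y:
  w_0 = 0.146284·0.4659 + -0.003570·6.4710 = 0.0451  (Lockheed)
  w_1 = 0.146284·1.6878 + -0.003570·10.9446 = 0.2078  (Visa)
  w_2 = 0.146284·0.6316 + -0.003570·19.4226 = 0.0231  (Oracle)
  w_3 = 0.146284·0.5307 + -0.003570·5.2387 = 0.0589  (Nike)
  w_4 = 0.146284·3.1262 + -0.003570·16.1088 = 0.3998  (Disney)
  w_5 = 0.146284·0.7149 + -0.003570·12.9990 = 0.0582  (Exxon)
  w_6 = 0.146284·1.6228 + -0.003570·8.4758 = 0.2071  (JPMorgan)
Σw_i=1.0000  μᵀw=0.1500
σ²=wᵀΣw=λ₁·μ_p+λ₂ = 0.146284·0.150 + -0.003570 = 0.018373 ≈ 0.0184


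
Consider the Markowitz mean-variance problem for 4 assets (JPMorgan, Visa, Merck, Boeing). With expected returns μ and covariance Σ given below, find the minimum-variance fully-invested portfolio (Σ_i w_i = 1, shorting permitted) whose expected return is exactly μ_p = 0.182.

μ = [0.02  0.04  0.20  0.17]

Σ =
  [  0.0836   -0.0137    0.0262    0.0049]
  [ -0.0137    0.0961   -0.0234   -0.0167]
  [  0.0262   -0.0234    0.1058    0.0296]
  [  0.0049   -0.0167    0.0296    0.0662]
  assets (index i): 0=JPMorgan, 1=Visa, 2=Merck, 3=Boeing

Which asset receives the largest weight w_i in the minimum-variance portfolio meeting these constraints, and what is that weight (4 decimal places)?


p=Σ⁻¹μ = [-0.1968  1.1508  1.5886  2.1625]
q=Σ⁻¹𝟙 = [11.9178  16.2289  5.6750  15.7801]
a=μᵀp=0.727447  b=𝟙ᵀp=4.705140  c=𝟙ᵀq=49.601858  D=ac−b²=13.944371
λ₁=(c·0.182−b)/D = (49.601858·0.182−4.705140)/13.944371 = 0.309974
λ₂=(a−b·0.182)/D = (0.727447−4.705140·0.182)/13.944371 = -0.009243
w* = 0.309974·p + -0.009243·q:
  w_0 = 0.309974·-0.1968 + -0.009243·11.9178 = -0.1712  (JPMorgan)
  w_1 = 0.309974·1.1508 + -0.009243·16.2289 = 0.2067  (Visa)
  w_2 = 0.309974·1.5886 + -0.009243·5.6750 = 0.4400  (Merck)
  w_3 = 0.309974·2.1625 + -0.009243·15.7801 = 0.5245  (Boeing)
Σw_i=1.0000  μᵀw=0.1820
σ²=wᵀΣw=λ₁·μ_p+λ₂ = 0.309974·0.182 + -0.009243 = 0.047172 ≈ 0.0472

Boeing (0.5245)


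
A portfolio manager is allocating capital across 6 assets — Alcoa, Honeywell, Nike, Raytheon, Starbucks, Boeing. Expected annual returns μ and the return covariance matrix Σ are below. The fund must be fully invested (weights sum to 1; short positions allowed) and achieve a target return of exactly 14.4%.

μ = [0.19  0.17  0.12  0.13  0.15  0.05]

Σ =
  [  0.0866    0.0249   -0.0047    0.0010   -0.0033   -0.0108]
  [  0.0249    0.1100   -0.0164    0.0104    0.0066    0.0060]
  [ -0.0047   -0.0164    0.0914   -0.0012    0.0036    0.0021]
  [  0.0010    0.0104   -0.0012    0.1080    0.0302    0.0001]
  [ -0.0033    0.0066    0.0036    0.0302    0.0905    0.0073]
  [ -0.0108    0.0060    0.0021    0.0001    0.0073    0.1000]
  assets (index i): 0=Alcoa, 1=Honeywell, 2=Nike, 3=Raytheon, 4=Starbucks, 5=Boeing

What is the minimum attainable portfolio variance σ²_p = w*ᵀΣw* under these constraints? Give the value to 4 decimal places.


x=Σ⁻¹μ = [2.0587  1.1378  1.5691  0.7280  1.3018  0.5254]
y=Σ⁻¹𝟙 = [11.7701  6.6424  12.2968  6.5373  7.5124  10.0595]
a=μᵀx=1.089060  b=𝟙ᵀx=7.320837  c=𝟙ᵀy=54.818522  D=ac−b²=6.106004
λ₁=(c·0.144−b)/D = (54.818522·0.144−7.320837)/6.106004 = 0.093847
λ₂=(a−b·0.144)/D = (1.089060−7.320837·0.144)/6.106004 = 0.005709
w* = 0.093847·x + 0.005709·y:
  w_0 = 0.093847·2.0587 + 0.005709·11.7701 = 0.2604  (Alcoa)
  w_1 = 0.093847·1.1378 + 0.005709·6.6424 = 0.1447  (Honeywell)
  w_2 = 0.093847·1.5691 + 0.005709·12.2968 = 0.2175  (Nike)
  w_3 = 0.093847·0.7280 + 0.005709·6.5373 = 0.1056  (Raytheon)
  w_4 = 0.093847·1.3018 + 0.005709·7.5124 = 0.1651  (Starbucks)
  w_5 = 0.093847·0.5254 + 0.005709·10.0595 = 0.1067  (Boeing)
Σw_i=1.0000  μᵀw=0.1440
σ²=wᵀΣw=λ₁·μ_p+λ₂ = 0.093847·0.144 + 0.005709 = 0.019223 ≈ 0.0192

0.0192


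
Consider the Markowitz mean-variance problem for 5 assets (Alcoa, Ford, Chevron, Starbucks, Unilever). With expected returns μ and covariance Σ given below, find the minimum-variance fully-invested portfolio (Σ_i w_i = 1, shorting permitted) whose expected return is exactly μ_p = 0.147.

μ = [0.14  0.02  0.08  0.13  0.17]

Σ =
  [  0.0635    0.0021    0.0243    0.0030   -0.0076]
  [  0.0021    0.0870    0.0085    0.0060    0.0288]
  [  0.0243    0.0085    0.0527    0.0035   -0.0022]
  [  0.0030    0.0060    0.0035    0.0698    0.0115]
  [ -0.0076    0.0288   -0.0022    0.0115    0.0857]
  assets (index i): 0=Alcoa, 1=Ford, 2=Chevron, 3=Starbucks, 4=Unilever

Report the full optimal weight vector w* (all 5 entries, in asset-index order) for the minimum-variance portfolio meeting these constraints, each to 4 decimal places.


0.3419  -0.0647  0.1422  0.2411  0.3394

p=Σ⁻¹μ = [2.1914  -0.7261  0.6235  1.4293  2.2462]
q=Σ⁻¹𝟙 = [11.4126  6.1128  12.3822  11.1328  9.4504]
a=μᵀp=0.909832  b=𝟙ᵀp=5.764427  c=𝟙ᵀq=50.490809  D=ac−b²=12.709529
λ₁=(c·0.147−b)/D = (50.490809·0.147−5.764427)/12.709529 = 0.130431
λ₂=(a−b·0.147)/D = (0.909832−5.764427·0.147)/12.709529 = 0.004915
w* = 0.130431·p + 0.004915·q:
  w_0 = 0.130431·2.1914 + 0.004915·11.4126 = 0.3419  (Alcoa)
  w_1 = 0.130431·-0.7261 + 0.004915·6.1128 = -0.0647  (Ford)
  w_2 = 0.130431·0.6235 + 0.004915·12.3822 = 0.1422  (Chevron)
  w_3 = 0.130431·1.4293 + 0.004915·11.1328 = 0.2411  (Starbucks)
  w_4 = 0.130431·2.2462 + 0.004915·9.4504 = 0.3394  (Unilever)
Σw_i=1.0000  μᵀw=0.1470
σ²=wᵀΣw=λ₁·μ_p+λ₂ = 0.130431·0.147 + 0.004915 = 0.024088 ≈ 0.0241


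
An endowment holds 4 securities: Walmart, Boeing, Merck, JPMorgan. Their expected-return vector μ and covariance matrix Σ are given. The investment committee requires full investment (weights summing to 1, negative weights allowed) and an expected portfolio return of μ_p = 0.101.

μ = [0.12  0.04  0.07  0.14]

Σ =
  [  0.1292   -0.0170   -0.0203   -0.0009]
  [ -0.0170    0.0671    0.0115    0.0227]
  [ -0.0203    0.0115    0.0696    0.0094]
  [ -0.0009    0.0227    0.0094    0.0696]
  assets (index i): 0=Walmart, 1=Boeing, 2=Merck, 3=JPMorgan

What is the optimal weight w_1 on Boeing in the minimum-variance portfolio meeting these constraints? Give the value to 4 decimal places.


0.1393

u=Σ⁻¹μ = [1.1187  0.0671  1.0698  1.8596]
v=Σ⁻¹𝟙 = [11.7361  12.5125  14.5795  8.4696]
a=μᵀu=0.472151  b=𝟙ᵀu=4.115132  c=𝟙ᵀv=47.297650  D=ac−b²=5.397328
λ₁=(c·0.101−b)/D = (47.297650·0.101−4.115132)/5.397328 = 0.122640
λ₂=(a−b·0.101)/D = (0.472151−4.115132·0.101)/5.397328 = 0.010472
w* = 0.122640·u + 0.010472·v:
  w_0 = 0.122640·1.1187 + 0.010472·11.7361 = 0.2601  (Walmart)
  w_1 = 0.122640·0.0671 + 0.010472·12.5125 = 0.1393  (Boeing)
  w_2 = 0.122640·1.0698 + 0.010472·14.5795 = 0.2839  (Merck)
  w_3 = 0.122640·1.8596 + 0.010472·8.4696 = 0.3168  (JPMorgan)
Σw_i=1.0000  μᵀw=0.1010
σ²=wᵀΣw=λ₁·μ_p+λ₂ = 0.122640·0.101 + 0.010472 = 0.022859 ≈ 0.0229


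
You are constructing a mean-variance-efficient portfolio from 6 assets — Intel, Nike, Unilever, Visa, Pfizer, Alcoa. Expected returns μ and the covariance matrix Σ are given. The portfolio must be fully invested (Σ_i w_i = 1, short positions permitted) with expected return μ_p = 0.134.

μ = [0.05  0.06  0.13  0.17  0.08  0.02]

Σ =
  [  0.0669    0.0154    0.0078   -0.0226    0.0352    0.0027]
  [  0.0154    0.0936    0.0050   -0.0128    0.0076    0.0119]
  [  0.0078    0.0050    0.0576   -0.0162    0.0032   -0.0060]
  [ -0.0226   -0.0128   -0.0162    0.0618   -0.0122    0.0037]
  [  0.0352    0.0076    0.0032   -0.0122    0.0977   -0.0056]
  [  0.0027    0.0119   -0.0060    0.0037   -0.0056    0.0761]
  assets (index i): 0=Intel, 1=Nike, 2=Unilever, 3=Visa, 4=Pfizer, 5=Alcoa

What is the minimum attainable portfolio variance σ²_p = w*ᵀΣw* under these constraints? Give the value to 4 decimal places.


p=Σ⁻¹μ = [1.2602  0.7708  3.2222  4.3531  0.7541  0.1955]
q=Σ⁻¹𝟙 = [16.1357  8.8301  23.9595  30.9481  7.5098  12.1243]
a=μᵀp=1.332401  b=𝟙ᵀp=10.555777  c=𝟙ᵀq=99.507519  D=ac−b²=21.159504
λ₁=(c·0.134−b)/D = (99.507519·0.134−10.555777)/21.159504 = 0.131299
λ₂=(a−b·0.134)/D = (1.332401−10.555777·0.134)/21.159504 = -0.003879
w* = 0.131299·p + -0.003879·q:
  w_0 = 0.131299·1.2602 + -0.003879·16.1357 = 0.1029  (Intel)
  w_1 = 0.131299·0.7708 + -0.003879·8.8301 = 0.0670  (Nike)
  w_2 = 0.131299·3.2222 + -0.003879·23.9595 = 0.3301  (Unilever)
  w_3 = 0.131299·4.3531 + -0.003879·30.9481 = 0.4515  (Visa)
  w_4 = 0.131299·0.7541 + -0.003879·7.5098 = 0.0699  (Pfizer)
  w_5 = 0.131299·0.1955 + -0.003879·12.1243 = -0.0214  (Alcoa)
Σw_i=1.0000  μᵀw=0.1340
σ²=wᵀΣw=λ₁·μ_p+λ₂ = 0.131299·0.134 + -0.003879 = 0.013715 ≈ 0.0137

0.0137


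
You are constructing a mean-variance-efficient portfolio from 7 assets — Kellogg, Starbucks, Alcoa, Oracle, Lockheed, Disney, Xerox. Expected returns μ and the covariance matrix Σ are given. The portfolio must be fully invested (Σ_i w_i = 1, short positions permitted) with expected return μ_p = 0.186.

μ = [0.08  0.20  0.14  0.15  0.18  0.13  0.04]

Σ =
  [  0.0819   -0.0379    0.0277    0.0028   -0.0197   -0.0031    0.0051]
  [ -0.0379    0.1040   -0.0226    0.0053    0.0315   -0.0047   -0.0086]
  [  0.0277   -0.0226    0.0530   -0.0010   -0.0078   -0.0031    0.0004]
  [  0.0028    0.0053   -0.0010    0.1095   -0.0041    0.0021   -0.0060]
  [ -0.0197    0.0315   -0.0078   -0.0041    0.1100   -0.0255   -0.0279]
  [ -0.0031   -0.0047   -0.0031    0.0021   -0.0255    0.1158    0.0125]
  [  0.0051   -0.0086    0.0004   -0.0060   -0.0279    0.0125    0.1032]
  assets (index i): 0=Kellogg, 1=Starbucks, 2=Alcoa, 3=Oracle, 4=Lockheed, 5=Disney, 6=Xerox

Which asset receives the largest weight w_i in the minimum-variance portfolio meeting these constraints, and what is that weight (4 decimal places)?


p=Σ⁻¹μ = [1.5194  2.6796  3.4110  1.3297  2.0665  1.6914  0.9537]
q=Σ⁻¹𝟙 = [15.8007  16.4339  20.6296  9.1937  15.2005  12.0133  13.3875]
a=μᵀp=1.964476  b=𝟙ᵀp=13.651364  c=𝟙ᵀq=102.659239  D=ac−b²=15.311906
λ₁=(c·0.186−b)/D = (102.659239·0.186−13.651364)/15.311906 = 0.355492
λ₂=(a−b·0.186)/D = (1.964476−13.651364·0.186)/15.311906 = -0.037531
w* = 0.355492·p + -0.037531·q:
  w_0 = 0.355492·1.5194 + -0.037531·15.8007 = -0.0529  (Kellogg)
  w_1 = 0.355492·2.6796 + -0.037531·16.4339 = 0.3358  (Starbucks)
  w_2 = 0.355492·3.4110 + -0.037531·20.6296 = 0.4383  (Alcoa)
  w_3 = 0.355492·1.3297 + -0.037531·9.1937 = 0.1276  (Oracle)
  w_4 = 0.355492·2.0665 + -0.037531·15.2005 = 0.1641  (Lockheed)
  w_5 = 0.355492·1.6914 + -0.037531·12.0133 = 0.1504  (Disney)
  w_6 = 0.355492·0.9537 + -0.037531·13.3875 = -0.1634  (Xerox)
Σw_i=1.0000  μᵀw=0.1860
σ²=wᵀΣw=λ₁·μ_p+λ₂ = 0.355492·0.186 + -0.037531 = 0.028590 ≈ 0.0286

Alcoa (0.4383)


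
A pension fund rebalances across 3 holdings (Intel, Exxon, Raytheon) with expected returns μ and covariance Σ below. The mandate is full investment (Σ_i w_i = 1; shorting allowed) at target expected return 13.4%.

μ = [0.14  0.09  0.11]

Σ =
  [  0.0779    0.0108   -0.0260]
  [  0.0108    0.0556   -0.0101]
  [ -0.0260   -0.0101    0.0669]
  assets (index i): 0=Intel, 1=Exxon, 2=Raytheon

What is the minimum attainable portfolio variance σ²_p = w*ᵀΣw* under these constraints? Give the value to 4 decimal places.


x=Σ⁻¹μ = [2.5283  1.6500  2.8759]
y=Σ⁻¹𝟙 = [18.5638  18.9246  25.0194]
a=μᵀx=0.818818  b=𝟙ᵀx=7.054274  c=𝟙ᵀy=62.507745  D=ac−b²=1.419722
λ₁=(c·0.134−b)/D = (62.507745·0.134−7.054274)/1.419722 = 0.931002
λ₂=(a−b·0.134)/D = (0.818818−7.054274·0.134)/1.419722 = -0.089070
w* = 0.931002·x + -0.089070·y:
  w_0 = 0.931002·2.5283 + -0.089070·18.5638 = 0.7004  (Intel)
  w_1 = 0.931002·1.6500 + -0.089070·18.9246 = -0.1494  (Exxon)
  w_2 = 0.931002·2.8759 + -0.089070·25.0194 = 0.4490  (Raytheon)
Σw_i=1.0000  μᵀw=0.1340
σ²=wᵀΣw=λ₁·μ_p+λ₂ = 0.931002·0.134 + -0.089070 = 0.035685 ≈ 0.0357

0.0357


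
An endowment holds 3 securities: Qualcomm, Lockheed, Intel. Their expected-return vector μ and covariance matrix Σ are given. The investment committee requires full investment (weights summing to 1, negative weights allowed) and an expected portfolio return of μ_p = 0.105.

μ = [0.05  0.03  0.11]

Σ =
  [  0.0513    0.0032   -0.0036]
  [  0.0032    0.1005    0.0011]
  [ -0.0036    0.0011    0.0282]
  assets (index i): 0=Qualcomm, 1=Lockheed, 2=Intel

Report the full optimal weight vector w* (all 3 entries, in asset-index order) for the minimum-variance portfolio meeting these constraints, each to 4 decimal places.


p=Σ⁻¹μ = [1.2456  0.2145  4.0514]
q=Σ⁻¹𝟙 = [21.5990  8.8480  37.8732]
a=μᵀp=0.514363  b=𝟙ᵀp=5.511441  c=𝟙ᵀq=68.320190  D=ac−b²=4.765408
λ₁=(c·0.105−b)/D = (68.320190·0.105−5.511441)/4.765408 = 0.348801
λ₂=(a−b·0.105)/D = (0.514363−5.511441·0.105)/4.765408 = -0.013501
w* = 0.348801·p + -0.013501·q:
  w_0 = 0.348801·1.2456 + -0.013501·21.5990 = 0.1429  (Qualcomm)
  w_1 = 0.348801·0.2145 + -0.013501·8.8480 = -0.0446  (Lockheed)
  w_2 = 0.348801·4.0514 + -0.013501·37.8732 = 0.9018  (Intel)
Σw_i=1.0000  μᵀw=0.1050
σ²=wᵀΣw=λ₁·μ_p+λ₂ = 0.348801·0.105 + -0.013501 = 0.023123 ≈ 0.0231

0.1429  -0.0446  0.9018


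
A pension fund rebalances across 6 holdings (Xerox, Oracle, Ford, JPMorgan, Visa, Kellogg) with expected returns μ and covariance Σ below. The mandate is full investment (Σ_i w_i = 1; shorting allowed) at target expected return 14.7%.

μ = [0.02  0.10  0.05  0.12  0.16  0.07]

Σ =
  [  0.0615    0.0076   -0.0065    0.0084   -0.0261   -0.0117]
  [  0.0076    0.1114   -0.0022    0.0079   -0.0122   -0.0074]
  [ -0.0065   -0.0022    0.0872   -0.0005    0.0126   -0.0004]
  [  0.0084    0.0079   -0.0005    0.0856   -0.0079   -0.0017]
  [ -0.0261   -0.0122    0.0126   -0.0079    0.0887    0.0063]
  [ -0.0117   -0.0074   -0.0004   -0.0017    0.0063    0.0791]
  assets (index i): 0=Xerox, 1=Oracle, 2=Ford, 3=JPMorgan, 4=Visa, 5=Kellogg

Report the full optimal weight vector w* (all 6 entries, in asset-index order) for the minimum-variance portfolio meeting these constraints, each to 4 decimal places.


p=Σ⁻¹μ = [1.2123  1.0411  0.3696  1.4219  2.3061  1.0104]
q=Σ⁻¹𝟙 = [25.6858  9.7970  11.1083  10.3393  18.3737  16.1730]
a=μᵀp=0.757172  b=𝟙ᵀp=7.361450  c=𝟙ᵀq=91.477078  D=ac−b²=15.072890
λ₁=(c·0.147−b)/D = (91.477078·0.147−7.361450)/15.072890 = 0.403750
λ₂=(a−b·0.147)/D = (0.757172−7.361450·0.147)/15.072890 = -0.021559
w* = 0.403750·p + -0.021559·q:
  w_0 = 0.403750·1.2123 + -0.021559·25.6858 = -0.0643  (Xerox)
  w_1 = 0.403750·1.0411 + -0.021559·9.7970 = 0.2091  (Oracle)
  w_2 = 0.403750·0.3696 + -0.021559·11.1083 = -0.0903  (Ford)
  w_3 = 0.403750·1.4219 + -0.021559·10.3393 = 0.3512  (JPMorgan)
  w_4 = 0.403750·2.3061 + -0.021559·18.3737 = 0.5350  (Visa)
  w_5 = 0.403750·1.0104 + -0.021559·16.1730 = 0.0593  (Kellogg)
Σw_i=1.0000  μᵀw=0.1470
σ²=wᵀΣw=λ₁·μ_p+λ₂ = 0.403750·0.147 + -0.021559 = 0.037792 ≈ 0.0378

-0.0643  0.2091  -0.0903  0.3512  0.5350  0.0593


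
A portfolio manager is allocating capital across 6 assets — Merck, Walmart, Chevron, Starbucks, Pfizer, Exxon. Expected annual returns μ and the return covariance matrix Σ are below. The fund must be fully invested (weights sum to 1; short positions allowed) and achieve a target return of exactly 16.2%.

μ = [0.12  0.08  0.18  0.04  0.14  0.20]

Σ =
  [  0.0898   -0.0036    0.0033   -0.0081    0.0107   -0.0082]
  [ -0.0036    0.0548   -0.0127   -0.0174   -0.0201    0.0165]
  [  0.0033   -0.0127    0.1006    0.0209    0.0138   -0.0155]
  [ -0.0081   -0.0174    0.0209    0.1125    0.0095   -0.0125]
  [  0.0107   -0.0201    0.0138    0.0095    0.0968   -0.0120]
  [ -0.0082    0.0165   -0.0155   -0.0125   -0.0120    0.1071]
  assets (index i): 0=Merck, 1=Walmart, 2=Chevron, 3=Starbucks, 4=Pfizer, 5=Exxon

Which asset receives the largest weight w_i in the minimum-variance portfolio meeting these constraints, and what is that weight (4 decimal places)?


x=Σ⁻¹μ = [1.3948  2.1360  2.0139  0.5139  1.6688  2.1835]
y=Σ⁻¹𝟙 = [12.3148  26.9567  10.2309  12.0943  13.2230  10.5007]
a=μᵀx=1.391661  b=𝟙ᵀx=9.911005  c=𝟙ᵀy=85.320400  D=ac−b²=20.509060
λ₁=(c·0.162−b)/D = (85.320400·0.162−9.911005)/20.509060 = 0.190691
λ₂=(a−b·0.162)/D = (1.391661−9.911005·0.162)/20.509060 = -0.010431
w* = 0.190691·x + -0.010431·y:
  w_0 = 0.190691·1.3948 + -0.010431·12.3148 = 0.1375  (Merck)
  w_1 = 0.190691·2.1360 + -0.010431·26.9567 = 0.1261  (Walmart)
  w_2 = 0.190691·2.0139 + -0.010431·10.2309 = 0.2773  (Chevron)
  w_3 = 0.190691·0.5139 + -0.010431·12.0943 = -0.0282  (Starbucks)
  w_4 = 0.190691·1.6688 + -0.010431·13.2230 = 0.1803  (Pfizer)
  w_5 = 0.190691·2.1835 + -0.010431·10.5007 = 0.3069  (Exxon)
Σw_i=1.0000  μᵀw=0.1620
σ²=wᵀΣw=λ₁·μ_p+λ₂ = 0.190691·0.162 + -0.010431 = 0.020461 ≈ 0.0205

Exxon (0.3069)


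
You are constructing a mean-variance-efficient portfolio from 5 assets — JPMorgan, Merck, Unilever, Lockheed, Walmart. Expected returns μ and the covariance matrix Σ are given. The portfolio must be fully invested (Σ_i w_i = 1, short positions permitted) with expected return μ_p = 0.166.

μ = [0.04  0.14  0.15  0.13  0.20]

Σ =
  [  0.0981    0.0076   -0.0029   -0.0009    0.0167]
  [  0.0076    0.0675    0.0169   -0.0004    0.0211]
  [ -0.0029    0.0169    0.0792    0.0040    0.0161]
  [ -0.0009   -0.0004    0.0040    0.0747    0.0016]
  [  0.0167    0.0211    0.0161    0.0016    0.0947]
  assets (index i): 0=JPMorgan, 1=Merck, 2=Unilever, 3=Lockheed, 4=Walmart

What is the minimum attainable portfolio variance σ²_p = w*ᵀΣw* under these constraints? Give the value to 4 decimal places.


0.0315

u=Σ⁻¹μ = [0.0919  1.2750  1.2216  1.6491  1.5761]
v=Σ⁻¹𝟙 = [8.9593  10.0392  9.1479  12.9523  4.9688]
a=μᵀu=0.895007  b=𝟙ᵀu=5.813611  c=𝟙ᵀv=46.067556  D=ac−b²=7.432695
λ₁=(c·0.166−b)/D = (46.067556·0.166−5.813611)/7.432695 = 0.246694
λ₂=(a−b·0.166)/D = (0.895007−5.813611·0.166)/7.432695 = -0.009425
w* = 0.246694·u + -0.009425·v:
  w_0 = 0.246694·0.0919 + -0.009425·8.9593 = -0.0618  (JPMorgan)
  w_1 = 0.246694·1.2750 + -0.009425·10.0392 = 0.2199  (Merck)
  w_2 = 0.246694·1.2216 + -0.009425·9.1479 = 0.2151  (Unilever)
  w_3 = 0.246694·1.6491 + -0.009425·12.9523 = 0.2847  (Lockheed)
  w_4 = 0.246694·1.5761 + -0.009425·4.9688 = 0.3420  (Walmart)
Σw_i=1.0000  μᵀw=0.1660
σ²=wᵀΣw=λ₁·μ_p+λ₂ = 0.246694·0.166 + -0.009425 = 0.031526 ≈ 0.0315


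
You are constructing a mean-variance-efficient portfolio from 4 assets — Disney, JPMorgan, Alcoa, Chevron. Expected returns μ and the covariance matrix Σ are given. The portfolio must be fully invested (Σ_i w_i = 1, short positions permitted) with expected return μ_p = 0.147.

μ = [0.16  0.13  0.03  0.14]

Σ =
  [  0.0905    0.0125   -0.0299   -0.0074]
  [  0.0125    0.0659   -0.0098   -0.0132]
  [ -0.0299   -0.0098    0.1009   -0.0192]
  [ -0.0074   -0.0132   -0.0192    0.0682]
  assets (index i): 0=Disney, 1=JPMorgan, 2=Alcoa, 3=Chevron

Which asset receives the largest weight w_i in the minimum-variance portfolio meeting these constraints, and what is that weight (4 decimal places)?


u=Σ⁻¹μ = [2.3077  2.4715  1.8496  3.3022]
v=Σ⁻¹𝟙 = [17.7717  20.4891  22.2720  26.8268]
a=μᵀu=1.208320  b=𝟙ᵀu=9.930966  c=𝟙ᵀv=87.359567  D=ac−b²=6.934241
λ₁=(c·0.147−b)/D = (87.359567·0.147−9.930966)/6.934241 = 0.419785
λ₂=(a−b·0.147)/D = (1.208320−9.930966·0.147)/6.934241 = -0.036274
w* = 0.419785·u + -0.036274·v:
  w_0 = 0.419785·2.3077 + -0.036274·17.7717 = 0.3241  (Disney)
  w_1 = 0.419785·2.4715 + -0.036274·20.4891 = 0.2943  (JPMorgan)
  w_2 = 0.419785·1.8496 + -0.036274·22.2720 = -0.0315  (Alcoa)
  w_3 = 0.419785·3.3022 + -0.036274·26.8268 = 0.4131  (Chevron)
Σw_i=1.0000  μᵀw=0.1470
σ²=wᵀΣw=λ₁·μ_p+λ₂ = 0.419785·0.147 + -0.036274 = 0.025435 ≈ 0.0254

Chevron (0.4131)
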